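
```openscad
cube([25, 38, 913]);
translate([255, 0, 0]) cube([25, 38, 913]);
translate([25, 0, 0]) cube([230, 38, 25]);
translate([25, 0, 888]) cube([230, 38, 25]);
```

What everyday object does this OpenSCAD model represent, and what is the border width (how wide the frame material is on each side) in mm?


A picture frame. The border width is 25 mm.

Four thin pieces enclosing a rectangular opening — a picture frame. The two full-height stiles are 913 mm tall; the top rail sits at z = 888 and is 25 mm tall, so the border above the opening is 913 − 888 = 25 mm, matching the stile x-width.


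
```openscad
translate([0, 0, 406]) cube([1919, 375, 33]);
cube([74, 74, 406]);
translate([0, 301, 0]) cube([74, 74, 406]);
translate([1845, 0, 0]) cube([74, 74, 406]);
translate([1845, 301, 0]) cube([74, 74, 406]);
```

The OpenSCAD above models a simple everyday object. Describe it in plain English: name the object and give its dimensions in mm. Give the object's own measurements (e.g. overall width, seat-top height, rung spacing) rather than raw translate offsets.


A bench: a 1919×375 mm seat slab, 33 mm thick, top at z = 439 mm, on four 74×74 mm square legs flush with the seat corners and standing on z = 0.


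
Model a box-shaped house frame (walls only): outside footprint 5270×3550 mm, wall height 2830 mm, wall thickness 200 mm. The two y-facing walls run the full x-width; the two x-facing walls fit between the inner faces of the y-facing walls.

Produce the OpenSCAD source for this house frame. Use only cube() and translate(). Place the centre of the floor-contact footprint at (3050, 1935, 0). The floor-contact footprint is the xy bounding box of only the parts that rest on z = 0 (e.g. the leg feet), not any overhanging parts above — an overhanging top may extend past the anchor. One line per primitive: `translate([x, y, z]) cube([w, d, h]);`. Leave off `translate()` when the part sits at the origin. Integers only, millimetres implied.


translate([415, 160, 0]) cube([5270, 200, 2830]);
translate([415, 3510, 0]) cube([5270, 200, 2830]);
translate([415, 360, 0]) cube([200, 3150, 2830]);
translate([5485, 360, 0]) cube([200, 3150, 2830]);


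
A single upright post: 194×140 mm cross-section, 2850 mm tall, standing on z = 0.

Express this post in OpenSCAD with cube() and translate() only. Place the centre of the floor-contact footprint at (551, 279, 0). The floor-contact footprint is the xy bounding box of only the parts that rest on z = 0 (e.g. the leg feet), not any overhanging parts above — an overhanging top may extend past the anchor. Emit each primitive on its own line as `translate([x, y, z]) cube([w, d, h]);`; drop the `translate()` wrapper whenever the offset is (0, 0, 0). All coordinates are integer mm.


translate([454, 209, 0]) cube([194, 140, 2850]);


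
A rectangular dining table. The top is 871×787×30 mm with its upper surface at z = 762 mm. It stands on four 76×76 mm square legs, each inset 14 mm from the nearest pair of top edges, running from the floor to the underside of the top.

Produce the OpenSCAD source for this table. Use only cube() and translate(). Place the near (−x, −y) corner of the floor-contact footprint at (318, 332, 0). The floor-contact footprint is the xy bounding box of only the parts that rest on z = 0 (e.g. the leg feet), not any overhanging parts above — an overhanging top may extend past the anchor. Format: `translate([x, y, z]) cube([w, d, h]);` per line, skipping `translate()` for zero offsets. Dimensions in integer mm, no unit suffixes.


translate([304, 318, 732]) cube([871, 787, 30]);
translate([318, 332, 0]) cube([76, 76, 732]);
translate([1085, 332, 0]) cube([76, 76, 732]);
translate([318, 1015, 0]) cube([76, 76, 732]);
translate([1085, 1015, 0]) cube([76, 76, 732]);


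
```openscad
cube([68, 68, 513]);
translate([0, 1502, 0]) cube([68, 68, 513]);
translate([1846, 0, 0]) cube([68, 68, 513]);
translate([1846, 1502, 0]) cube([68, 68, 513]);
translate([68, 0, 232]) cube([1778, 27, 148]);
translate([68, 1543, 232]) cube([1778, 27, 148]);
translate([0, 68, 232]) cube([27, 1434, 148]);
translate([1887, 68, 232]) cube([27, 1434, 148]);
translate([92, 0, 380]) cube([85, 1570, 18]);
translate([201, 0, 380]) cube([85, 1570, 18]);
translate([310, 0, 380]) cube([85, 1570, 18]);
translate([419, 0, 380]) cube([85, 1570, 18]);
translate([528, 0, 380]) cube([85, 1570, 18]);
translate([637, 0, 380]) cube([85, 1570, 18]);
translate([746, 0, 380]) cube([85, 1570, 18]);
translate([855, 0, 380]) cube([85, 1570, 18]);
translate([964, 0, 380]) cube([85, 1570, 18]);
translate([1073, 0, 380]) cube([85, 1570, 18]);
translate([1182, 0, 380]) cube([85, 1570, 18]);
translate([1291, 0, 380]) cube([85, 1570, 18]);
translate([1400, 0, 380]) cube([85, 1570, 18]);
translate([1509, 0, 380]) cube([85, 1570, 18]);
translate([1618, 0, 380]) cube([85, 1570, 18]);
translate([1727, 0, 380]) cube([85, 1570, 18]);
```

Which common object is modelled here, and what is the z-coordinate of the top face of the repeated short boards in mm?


A bed frame. The slat-top height is 398 mm.

Four posts, four rails, and a row of slats — a bed frame. Slats sit on the rails at z = 232 + 148 = 380; with slat thickness 18, the top is 398 mm.


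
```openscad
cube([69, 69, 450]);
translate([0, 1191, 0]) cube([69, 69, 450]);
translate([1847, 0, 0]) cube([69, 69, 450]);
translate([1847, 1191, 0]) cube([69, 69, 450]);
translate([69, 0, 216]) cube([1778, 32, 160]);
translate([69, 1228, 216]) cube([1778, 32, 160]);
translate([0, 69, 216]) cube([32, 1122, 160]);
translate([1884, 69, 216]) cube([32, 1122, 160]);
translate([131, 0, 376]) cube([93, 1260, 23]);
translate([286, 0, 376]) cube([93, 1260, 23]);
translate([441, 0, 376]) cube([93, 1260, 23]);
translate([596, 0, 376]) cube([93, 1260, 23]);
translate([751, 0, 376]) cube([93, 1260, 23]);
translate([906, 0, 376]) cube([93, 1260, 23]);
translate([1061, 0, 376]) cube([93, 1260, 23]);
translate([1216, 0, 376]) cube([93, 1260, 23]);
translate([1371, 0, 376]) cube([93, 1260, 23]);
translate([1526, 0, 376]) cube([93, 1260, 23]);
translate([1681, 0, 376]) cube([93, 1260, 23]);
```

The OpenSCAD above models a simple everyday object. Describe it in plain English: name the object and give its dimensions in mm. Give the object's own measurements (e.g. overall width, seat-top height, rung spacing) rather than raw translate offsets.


A bed frame 1916 mm long (x) by 1260 mm wide (y). Four 69×69 mm corner posts, 450 mm tall, at the corners of the footprint. Four rails of 32 mm thickness and 160 mm height run between adjacent posts with their undersides at z = 216 mm, their outer faces flush with the outside of the frame (the two x-running rails run between the posts' inner faces; the two y-running rails run between the posts' inner faces). 11 slats, each 93 mm wide (x) and 23 mm thick, lie across the top of the two x-running rails, running the full 1260 mm width of the frame in y; along x they sit between the end posts with a 62 mm gap after the −x posts and between neighbouring slats, leaving 73 mm before the +x posts.


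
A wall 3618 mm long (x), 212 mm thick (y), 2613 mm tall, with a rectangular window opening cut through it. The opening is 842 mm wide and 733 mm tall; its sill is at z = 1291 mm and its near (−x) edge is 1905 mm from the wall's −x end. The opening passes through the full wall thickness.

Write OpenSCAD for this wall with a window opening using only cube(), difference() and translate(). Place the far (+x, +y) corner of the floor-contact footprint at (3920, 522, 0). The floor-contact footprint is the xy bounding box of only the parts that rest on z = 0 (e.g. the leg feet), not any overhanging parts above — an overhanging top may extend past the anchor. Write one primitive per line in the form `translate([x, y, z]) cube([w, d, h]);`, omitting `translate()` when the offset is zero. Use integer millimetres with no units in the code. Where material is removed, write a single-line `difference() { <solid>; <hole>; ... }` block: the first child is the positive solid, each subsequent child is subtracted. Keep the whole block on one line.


difference() { translate([302, 310, 0]) cube([3618, 212, 2613]); translate([2207, 310, 1291]) cube([842, 212, 733]); }


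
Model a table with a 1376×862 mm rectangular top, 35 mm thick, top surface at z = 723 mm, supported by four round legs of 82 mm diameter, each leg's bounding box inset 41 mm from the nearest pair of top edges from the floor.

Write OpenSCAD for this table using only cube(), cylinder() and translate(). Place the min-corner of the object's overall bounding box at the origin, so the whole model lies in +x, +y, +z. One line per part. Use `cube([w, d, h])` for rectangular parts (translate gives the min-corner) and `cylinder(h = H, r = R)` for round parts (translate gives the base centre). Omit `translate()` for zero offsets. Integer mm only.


translate([0, 0, 688]) cube([1376, 862, 35]);
translate([82, 82, 0]) cylinder(h = 688, r = 41);
translate([1294, 82, 0]) cylinder(h = 688, r = 41);
translate([82, 780, 0]) cylinder(h = 688, r = 41);
translate([1294, 780, 0]) cylinder(h = 688, r = 41);


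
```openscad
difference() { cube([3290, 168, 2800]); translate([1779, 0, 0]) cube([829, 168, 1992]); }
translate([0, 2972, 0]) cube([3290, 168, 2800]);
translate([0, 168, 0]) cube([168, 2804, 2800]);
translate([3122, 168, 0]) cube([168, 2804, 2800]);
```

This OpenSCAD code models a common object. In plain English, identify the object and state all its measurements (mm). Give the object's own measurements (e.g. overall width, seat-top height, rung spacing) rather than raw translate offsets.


A single room: four walls, each 2800 mm tall and 168 mm thick, enclosing an outside footprint 3290×3140 mm (x × y), no floor or roof. The front and back walls (−y and +y sides) run the full x-width; the side walls fit between their inner faces. A door opening 829 mm wide and 1992 mm tall is cut through the front wall from the floor up, its −x edge 1779 mm from the wall's −x end.


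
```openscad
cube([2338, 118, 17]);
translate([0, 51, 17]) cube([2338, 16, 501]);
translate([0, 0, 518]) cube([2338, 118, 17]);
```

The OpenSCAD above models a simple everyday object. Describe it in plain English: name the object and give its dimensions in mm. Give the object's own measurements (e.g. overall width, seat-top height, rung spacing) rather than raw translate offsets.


An I-beam lying along x, 2338 mm long. Overall section height 535 mm. Two flanges 118 mm wide (y) and 17 mm thick, one on the floor and one at the top; a web 16 mm thick runs between them, centred on the flange width.


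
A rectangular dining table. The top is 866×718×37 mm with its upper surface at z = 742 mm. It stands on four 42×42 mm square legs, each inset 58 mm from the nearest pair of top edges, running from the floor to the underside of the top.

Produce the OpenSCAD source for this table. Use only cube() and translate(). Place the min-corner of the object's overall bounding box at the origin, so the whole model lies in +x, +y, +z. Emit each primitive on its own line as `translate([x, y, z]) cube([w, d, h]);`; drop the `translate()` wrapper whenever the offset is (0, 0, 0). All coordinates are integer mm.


translate([0, 0, 705]) cube([866, 718, 37]);
translate([58, 58, 0]) cube([42, 42, 705]);
translate([766, 58, 0]) cube([42, 42, 705]);
translate([58, 618, 0]) cube([42, 42, 705]);
translate([766, 618, 0]) cube([42, 42, 705]);


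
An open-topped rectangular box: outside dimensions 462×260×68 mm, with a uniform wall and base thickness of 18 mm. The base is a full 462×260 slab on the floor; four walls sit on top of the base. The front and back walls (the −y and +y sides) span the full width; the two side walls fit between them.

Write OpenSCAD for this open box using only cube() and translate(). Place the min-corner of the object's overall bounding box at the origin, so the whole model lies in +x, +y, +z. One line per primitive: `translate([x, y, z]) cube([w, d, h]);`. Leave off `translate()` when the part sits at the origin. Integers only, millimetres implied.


cube([462, 260, 18]);
translate([0, 0, 18]) cube([462, 18, 50]);
translate([0, 242, 18]) cube([462, 18, 50]);
translate([0, 18, 18]) cube([18, 224, 50]);
translate([444, 18, 18]) cube([18, 224, 50]);


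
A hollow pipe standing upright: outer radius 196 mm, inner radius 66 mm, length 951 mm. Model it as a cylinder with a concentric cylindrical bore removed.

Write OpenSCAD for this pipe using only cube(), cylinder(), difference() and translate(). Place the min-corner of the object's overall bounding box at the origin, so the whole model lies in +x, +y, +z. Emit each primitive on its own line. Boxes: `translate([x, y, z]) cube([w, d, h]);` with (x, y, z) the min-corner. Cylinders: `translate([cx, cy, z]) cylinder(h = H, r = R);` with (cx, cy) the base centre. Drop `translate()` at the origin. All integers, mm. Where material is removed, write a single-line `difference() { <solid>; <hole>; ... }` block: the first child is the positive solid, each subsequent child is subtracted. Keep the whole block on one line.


difference() { translate([196, 196, 0]) cylinder(h = 951, r = 196); translate([196, 196, 0]) cylinder(h = 951, r = 66); }


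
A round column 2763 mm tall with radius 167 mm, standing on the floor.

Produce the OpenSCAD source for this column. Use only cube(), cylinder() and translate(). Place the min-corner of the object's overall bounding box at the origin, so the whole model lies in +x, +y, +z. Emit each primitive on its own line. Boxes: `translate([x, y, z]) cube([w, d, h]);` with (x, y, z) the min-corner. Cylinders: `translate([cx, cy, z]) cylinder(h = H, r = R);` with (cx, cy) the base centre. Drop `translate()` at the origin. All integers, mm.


translate([167, 167, 0]) cylinder(h = 2763, r = 167);


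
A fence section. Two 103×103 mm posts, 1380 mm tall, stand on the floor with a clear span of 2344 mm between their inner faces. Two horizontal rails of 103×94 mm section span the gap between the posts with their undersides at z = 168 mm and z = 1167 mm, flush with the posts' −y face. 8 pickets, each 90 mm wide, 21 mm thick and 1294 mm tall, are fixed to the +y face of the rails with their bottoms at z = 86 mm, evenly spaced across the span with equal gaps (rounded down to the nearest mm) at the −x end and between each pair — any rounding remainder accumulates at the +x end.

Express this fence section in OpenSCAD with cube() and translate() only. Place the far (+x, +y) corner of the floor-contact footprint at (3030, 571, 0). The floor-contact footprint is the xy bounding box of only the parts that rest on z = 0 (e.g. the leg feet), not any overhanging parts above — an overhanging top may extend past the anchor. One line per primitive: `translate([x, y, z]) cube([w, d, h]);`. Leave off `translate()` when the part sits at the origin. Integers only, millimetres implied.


translate([480, 468, 0]) cube([103, 103, 1380]);
translate([2927, 468, 0]) cube([103, 103, 1380]);
translate([583, 468, 168]) cube([2344, 103, 94]);
translate([583, 468, 1167]) cube([2344, 103, 94]);
translate([763, 571, 86]) cube([90, 21, 1294]);
translate([1033, 571, 86]) cube([90, 21, 1294]);
translate([1303, 571, 86]) cube([90, 21, 1294]);
translate([1573, 571, 86]) cube([90, 21, 1294]);
translate([1843, 571, 86]) cube([90, 21, 1294]);
translate([2113, 571, 86]) cube([90, 21, 1294]);
translate([2383, 571, 86]) cube([90, 21, 1294]);
translate([2653, 571, 86]) cube([90, 21, 1294]);


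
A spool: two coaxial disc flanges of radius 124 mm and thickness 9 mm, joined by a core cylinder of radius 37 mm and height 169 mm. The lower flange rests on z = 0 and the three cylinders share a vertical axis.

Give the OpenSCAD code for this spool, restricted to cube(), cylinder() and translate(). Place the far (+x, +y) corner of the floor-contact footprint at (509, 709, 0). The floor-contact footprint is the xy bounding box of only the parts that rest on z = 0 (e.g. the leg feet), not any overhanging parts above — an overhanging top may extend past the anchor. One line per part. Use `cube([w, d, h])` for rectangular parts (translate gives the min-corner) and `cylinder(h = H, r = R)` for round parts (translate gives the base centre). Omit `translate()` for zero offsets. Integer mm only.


translate([385, 585, 0]) cylinder(h = 9, r = 124);
translate([385, 585, 9]) cylinder(h = 169, r = 37);
translate([385, 585, 178]) cylinder(h = 9, r = 124);


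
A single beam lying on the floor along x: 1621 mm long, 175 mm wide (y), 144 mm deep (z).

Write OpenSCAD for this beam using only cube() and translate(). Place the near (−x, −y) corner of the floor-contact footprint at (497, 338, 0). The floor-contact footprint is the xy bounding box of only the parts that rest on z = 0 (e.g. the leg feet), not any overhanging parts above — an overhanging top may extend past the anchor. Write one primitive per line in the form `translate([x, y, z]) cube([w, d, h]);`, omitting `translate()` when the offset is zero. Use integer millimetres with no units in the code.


translate([497, 338, 0]) cube([1621, 175, 144]);


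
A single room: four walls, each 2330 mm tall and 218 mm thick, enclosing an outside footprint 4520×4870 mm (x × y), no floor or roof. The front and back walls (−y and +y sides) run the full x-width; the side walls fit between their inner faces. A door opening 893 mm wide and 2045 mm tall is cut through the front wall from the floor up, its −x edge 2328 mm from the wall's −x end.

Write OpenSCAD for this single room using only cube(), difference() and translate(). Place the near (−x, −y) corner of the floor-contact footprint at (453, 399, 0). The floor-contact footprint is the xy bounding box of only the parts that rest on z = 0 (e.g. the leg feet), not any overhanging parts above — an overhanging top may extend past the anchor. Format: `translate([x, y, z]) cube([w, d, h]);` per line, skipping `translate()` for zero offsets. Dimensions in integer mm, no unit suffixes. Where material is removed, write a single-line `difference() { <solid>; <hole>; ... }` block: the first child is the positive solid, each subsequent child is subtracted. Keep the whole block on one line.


difference() { translate([453, 399, 0]) cube([4520, 218, 2330]); translate([2781, 399, 0]) cube([893, 218, 2045]); }
translate([453, 5051, 0]) cube([4520, 218, 2330]);
translate([453, 617, 0]) cube([218, 4434, 2330]);
translate([4755, 617, 0]) cube([218, 4434, 2330]);


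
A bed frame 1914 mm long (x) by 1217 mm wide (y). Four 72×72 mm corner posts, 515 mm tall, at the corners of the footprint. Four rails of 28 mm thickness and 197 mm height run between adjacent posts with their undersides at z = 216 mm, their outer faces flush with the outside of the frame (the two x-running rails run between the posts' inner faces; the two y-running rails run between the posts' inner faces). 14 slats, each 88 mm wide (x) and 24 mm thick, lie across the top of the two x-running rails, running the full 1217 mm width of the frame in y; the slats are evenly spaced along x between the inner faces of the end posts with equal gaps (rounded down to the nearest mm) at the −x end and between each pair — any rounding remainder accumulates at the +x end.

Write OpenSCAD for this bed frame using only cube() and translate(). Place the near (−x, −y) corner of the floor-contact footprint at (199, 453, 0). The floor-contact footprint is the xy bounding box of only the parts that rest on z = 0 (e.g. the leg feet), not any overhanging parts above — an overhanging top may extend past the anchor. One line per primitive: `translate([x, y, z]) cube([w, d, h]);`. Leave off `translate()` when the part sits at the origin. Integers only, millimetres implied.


translate([199, 453, 0]) cube([72, 72, 515]);
translate([199, 1598, 0]) cube([72, 72, 515]);
translate([2041, 453, 0]) cube([72, 72, 515]);
translate([2041, 1598, 0]) cube([72, 72, 515]);
translate([271, 453, 216]) cube([1770, 28, 197]);
translate([271, 1642, 216]) cube([1770, 28, 197]);
translate([199, 525, 216]) cube([28, 1073, 197]);
translate([2085, 525, 216]) cube([28, 1073, 197]);
translate([306, 453, 413]) cube([88, 1217, 24]);
translate([429, 453, 413]) cube([88, 1217, 24]);
translate([552, 453, 413]) cube([88, 1217, 24]);
translate([675, 453, 413]) cube([88, 1217, 24]);
translate([798, 453, 413]) cube([88, 1217, 24]);
translate([921, 453, 413]) cube([88, 1217, 24]);
translate([1044, 453, 413]) cube([88, 1217, 24]);
translate([1167, 453, 413]) cube([88, 1217, 24]);
translate([1290, 453, 413]) cube([88, 1217, 24]);
translate([1413, 453, 413]) cube([88, 1217, 24]);
translate([1536, 453, 413]) cube([88, 1217, 24]);
translate([1659, 453, 413]) cube([88, 1217, 24]);
translate([1782, 453, 413]) cube([88, 1217, 24]);
translate([1905, 453, 413]) cube([88, 1217, 24]);


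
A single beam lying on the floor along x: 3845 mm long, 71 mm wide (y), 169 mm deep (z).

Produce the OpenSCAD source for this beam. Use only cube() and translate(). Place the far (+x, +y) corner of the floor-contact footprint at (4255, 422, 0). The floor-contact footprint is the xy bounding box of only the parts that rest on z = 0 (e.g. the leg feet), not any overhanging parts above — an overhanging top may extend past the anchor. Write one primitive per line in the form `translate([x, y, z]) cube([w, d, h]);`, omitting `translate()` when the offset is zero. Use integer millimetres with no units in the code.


translate([410, 351, 0]) cube([3845, 71, 169]);


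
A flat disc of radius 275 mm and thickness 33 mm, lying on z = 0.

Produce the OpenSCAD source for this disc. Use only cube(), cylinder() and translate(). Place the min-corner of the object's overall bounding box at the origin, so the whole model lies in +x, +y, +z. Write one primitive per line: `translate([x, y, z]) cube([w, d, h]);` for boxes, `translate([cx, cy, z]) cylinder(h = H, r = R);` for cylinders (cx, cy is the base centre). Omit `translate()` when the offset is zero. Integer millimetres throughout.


translate([275, 275, 0]) cylinder(h = 33, r = 275);


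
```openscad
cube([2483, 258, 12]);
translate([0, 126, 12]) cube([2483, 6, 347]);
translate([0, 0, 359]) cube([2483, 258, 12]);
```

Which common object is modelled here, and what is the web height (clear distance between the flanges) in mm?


An I-beam. The web height is 347 mm.

Two wide flanges with a thin centred web — an I-beam. Overall 371 mm minus two 12 mm flanges gives a web of 371 − 2·12 = 347 mm.


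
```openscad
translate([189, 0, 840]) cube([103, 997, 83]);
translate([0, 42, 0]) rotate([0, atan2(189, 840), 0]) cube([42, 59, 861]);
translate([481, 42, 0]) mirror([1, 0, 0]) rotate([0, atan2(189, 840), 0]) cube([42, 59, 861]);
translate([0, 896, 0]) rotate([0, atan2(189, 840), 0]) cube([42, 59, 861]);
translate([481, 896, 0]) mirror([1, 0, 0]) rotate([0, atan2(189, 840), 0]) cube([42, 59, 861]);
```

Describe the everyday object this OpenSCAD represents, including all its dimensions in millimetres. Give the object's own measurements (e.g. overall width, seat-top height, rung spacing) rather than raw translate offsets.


A sawhorse. A 103×997×83 mm beam (x, y, z) sits on two A-frame leg pairs. Each pair is two raked legs of 42×59 mm section (59 mm along y) splaying symmetrically in x. Each leg rises 840 mm vertically over 189 mm of horizontal reach and is 861 mm long along its own axis. Every leg's outer bottom edge rests on the floor and its outer top edge meets a bottom edge of the beam — the left legs (tilting toward +x) meet the beam's −x bottom edge, the right legs (their mirror images, tilting toward −x) meet its +x bottom edge — so the leg tops tuck under the beam, the beam's underside is 840 mm above the floor, and the feet are 481 mm apart outside-to-outside with the beam centred between them. The two leg pairs are set in 42 mm from either end of the beam.


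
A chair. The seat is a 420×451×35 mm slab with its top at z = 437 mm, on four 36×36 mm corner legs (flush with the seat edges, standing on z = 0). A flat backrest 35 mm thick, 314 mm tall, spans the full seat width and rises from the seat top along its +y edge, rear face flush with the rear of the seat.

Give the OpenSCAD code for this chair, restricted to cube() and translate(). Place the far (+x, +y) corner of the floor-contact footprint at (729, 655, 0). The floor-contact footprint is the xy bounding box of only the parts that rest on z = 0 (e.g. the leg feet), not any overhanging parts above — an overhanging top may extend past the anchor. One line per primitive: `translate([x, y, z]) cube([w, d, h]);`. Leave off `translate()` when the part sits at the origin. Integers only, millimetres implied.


// leg_h = 437 - 35 = 402
translate([309, 204, 402]) cube([420, 451, 35]);
translate([309, 204, 0]) cube([36, 36, 402]);
translate([693, 204, 0]) cube([36, 36, 402]);
translate([309, 619, 0]) cube([36, 36, 402]);
translate([693, 619, 0]) cube([36, 36, 402]);
translate([309, 620, 437]) cube([420, 35, 314]);


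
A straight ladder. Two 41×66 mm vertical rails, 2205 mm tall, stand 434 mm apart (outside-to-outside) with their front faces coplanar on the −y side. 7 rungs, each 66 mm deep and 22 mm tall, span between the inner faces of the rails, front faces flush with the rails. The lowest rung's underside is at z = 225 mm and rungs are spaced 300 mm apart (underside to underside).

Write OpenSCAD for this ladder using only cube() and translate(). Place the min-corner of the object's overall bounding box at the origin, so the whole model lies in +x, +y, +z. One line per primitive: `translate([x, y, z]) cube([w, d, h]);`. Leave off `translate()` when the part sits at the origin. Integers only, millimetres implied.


cube([41, 66, 2205]);
translate([393, 0, 0]) cube([41, 66, 2205]);
translate([41, 0, 225]) cube([352, 66, 22]);
translate([41, 0, 525]) cube([352, 66, 22]);
translate([41, 0, 825]) cube([352, 66, 22]);
translate([41, 0, 1125]) cube([352, 66, 22]);
translate([41, 0, 1425]) cube([352, 66, 22]);
translate([41, 0, 1725]) cube([352, 66, 22]);
translate([41, 0, 2025]) cube([352, 66, 22]);


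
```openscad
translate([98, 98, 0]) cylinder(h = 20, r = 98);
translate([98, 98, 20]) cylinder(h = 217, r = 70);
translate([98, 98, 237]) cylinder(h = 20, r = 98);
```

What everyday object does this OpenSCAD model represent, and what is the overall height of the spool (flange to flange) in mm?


A spool. The overall height is 257 mm.

Three coaxial cylinders, large–small–large — a spool. Two 20 mm flanges and a 217 mm core give 20 + 217 + 20 = 257 mm.


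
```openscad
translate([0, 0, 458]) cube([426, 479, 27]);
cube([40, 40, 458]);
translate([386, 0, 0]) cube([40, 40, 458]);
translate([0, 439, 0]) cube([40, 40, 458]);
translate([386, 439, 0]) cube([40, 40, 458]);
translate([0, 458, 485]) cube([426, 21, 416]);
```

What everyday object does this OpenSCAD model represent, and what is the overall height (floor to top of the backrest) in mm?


A chair. The overall height is 901 mm.

A slab on four corner posts with a tall panel at the back — a chair. The seat slab sits at z = 458 with thickness 27, and the 416 mm backrest starts at the seat top, so the overall height is 458 + 27 + 416 = 901 mm.


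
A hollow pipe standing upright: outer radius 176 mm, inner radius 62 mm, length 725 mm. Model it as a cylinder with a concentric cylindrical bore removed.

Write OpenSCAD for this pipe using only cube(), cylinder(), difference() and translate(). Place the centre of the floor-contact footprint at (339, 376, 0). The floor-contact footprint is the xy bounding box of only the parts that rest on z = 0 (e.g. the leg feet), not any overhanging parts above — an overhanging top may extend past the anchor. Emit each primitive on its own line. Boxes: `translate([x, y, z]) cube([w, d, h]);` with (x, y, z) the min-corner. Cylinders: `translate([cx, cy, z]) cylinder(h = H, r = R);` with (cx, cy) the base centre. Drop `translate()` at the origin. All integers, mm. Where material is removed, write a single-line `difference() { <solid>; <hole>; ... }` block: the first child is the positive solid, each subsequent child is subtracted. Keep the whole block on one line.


difference() { translate([339, 376, 0]) cylinder(h = 725, r = 176); translate([339, 376, 0]) cylinder(h = 725, r = 62); }


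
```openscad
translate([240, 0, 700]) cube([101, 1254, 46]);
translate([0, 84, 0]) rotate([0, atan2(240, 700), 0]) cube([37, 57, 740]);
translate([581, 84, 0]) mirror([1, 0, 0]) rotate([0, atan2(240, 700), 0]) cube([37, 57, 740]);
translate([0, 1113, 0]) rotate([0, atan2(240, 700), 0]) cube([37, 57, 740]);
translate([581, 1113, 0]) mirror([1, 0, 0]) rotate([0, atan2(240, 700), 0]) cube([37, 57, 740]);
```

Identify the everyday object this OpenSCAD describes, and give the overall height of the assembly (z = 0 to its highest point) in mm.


A sawhorse. The overall height is 746 mm.

A beam across two mirrored pairs of raked legs — a sawhorse. The beam's underside is at z = 700 (matching the legs' vertical rise in atan2(240, 700)) and the beam is 46 mm tall, so its top is at 700 + 46 = 746 mm. The raked legs top out at the beam's underside, so that is the highest point.


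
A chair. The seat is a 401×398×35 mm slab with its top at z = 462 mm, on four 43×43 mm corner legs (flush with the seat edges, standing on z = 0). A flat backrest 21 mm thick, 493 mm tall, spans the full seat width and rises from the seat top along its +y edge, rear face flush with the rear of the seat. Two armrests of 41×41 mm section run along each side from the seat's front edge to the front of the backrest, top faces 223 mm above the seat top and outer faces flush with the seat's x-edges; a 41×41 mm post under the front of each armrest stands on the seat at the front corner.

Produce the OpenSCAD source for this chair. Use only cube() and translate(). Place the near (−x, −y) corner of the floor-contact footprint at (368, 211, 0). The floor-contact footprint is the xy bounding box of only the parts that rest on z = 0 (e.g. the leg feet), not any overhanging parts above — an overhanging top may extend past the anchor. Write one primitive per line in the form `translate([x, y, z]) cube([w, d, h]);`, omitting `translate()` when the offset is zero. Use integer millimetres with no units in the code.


translate([368, 211, 427]) cube([401, 398, 35]);
translate([368, 211, 0]) cube([43, 43, 427]);
translate([726, 211, 0]) cube([43, 43, 427]);
translate([368, 566, 0]) cube([43, 43, 427]);
translate([726, 566, 0]) cube([43, 43, 427]);
translate([368, 588, 462]) cube([401, 21, 493]);
translate([368, 211, 644]) cube([41, 377, 41]);
translate([728, 211, 644]) cube([41, 377, 41]);
translate([368, 211, 462]) cube([41, 41, 182]);
translate([728, 211, 462]) cube([41, 41, 182]);


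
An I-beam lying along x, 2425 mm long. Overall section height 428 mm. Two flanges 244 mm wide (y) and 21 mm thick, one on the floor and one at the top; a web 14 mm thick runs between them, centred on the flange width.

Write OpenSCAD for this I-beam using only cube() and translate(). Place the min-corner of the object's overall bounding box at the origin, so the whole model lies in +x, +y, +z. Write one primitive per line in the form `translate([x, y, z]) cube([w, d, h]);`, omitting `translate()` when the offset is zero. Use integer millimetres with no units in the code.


cube([2425, 244, 21]);
translate([0, 115, 21]) cube([2425, 14, 386]);
translate([0, 0, 407]) cube([2425, 244, 21]);


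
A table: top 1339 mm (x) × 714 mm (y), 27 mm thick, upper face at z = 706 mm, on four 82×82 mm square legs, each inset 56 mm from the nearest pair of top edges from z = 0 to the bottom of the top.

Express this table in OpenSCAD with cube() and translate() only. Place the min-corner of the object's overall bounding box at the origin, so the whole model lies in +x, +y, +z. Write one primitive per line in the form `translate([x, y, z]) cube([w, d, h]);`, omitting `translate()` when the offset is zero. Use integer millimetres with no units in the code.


translate([0, 0, 679]) cube([1339, 714, 27]);
translate([56, 56, 0]) cube([82, 82, 679]);
translate([1201, 56, 0]) cube([82, 82, 679]);
translate([56, 576, 0]) cube([82, 82, 679]);
translate([1201, 576, 0]) cube([82, 82, 679]);


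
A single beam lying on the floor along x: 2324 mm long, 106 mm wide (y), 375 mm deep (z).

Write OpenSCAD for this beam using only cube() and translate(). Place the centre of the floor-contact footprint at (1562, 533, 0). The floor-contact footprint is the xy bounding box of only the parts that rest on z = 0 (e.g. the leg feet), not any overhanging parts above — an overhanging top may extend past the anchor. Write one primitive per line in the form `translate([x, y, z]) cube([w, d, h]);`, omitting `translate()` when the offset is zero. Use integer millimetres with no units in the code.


translate([400, 480, 0]) cube([2324, 106, 375]);


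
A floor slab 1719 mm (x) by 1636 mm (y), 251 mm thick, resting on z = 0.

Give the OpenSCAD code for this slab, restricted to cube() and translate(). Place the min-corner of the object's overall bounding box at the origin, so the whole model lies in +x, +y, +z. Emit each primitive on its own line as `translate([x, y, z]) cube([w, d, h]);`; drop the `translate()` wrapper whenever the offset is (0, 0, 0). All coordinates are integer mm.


cube([1719, 1636, 251]);


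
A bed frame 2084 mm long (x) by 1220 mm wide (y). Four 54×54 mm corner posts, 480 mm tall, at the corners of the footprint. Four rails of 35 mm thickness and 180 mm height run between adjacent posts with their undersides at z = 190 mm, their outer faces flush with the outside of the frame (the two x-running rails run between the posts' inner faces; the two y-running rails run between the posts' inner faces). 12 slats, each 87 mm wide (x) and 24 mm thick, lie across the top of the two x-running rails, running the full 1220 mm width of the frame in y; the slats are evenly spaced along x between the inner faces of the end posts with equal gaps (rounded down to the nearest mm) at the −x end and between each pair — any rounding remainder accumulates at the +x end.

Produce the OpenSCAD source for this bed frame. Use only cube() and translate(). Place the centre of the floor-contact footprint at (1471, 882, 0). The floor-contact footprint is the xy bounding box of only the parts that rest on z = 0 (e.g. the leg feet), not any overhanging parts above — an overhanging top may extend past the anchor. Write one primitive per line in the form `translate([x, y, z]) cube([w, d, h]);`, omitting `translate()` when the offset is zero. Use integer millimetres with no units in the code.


translate([429, 272, 0]) cube([54, 54, 480]);
translate([429, 1438, 0]) cube([54, 54, 480]);
translate([2459, 272, 0]) cube([54, 54, 480]);
translate([2459, 1438, 0]) cube([54, 54, 480]);
translate([483, 272, 190]) cube([1976, 35, 180]);
translate([483, 1457, 190]) cube([1976, 35, 180]);
translate([429, 326, 190]) cube([35, 1112, 180]);
translate([2478, 326, 190]) cube([35, 1112, 180]);
translate([554, 272, 370]) cube([87, 1220, 24]);
translate([712, 272, 370]) cube([87, 1220, 24]);
translate([870, 272, 370]) cube([87, 1220, 24]);
translate([1028, 272, 370]) cube([87, 1220, 24]);
translate([1186, 272, 370]) cube([87, 1220, 24]);
translate([1344, 272, 370]) cube([87, 1220, 24]);
translate([1502, 272, 370]) cube([87, 1220, 24]);
translate([1660, 272, 370]) cube([87, 1220, 24]);
translate([1818, 272, 370]) cube([87, 1220, 24]);
translate([1976, 272, 370]) cube([87, 1220, 24]);
translate([2134, 272, 370]) cube([87, 1220, 24]);
translate([2292, 272, 370]) cube([87, 1220, 24]);


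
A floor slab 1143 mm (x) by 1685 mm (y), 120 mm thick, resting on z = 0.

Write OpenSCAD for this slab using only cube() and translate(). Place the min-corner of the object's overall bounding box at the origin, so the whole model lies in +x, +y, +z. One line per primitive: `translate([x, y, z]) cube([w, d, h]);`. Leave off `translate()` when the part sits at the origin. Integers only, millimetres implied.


cube([1143, 1685, 120]);


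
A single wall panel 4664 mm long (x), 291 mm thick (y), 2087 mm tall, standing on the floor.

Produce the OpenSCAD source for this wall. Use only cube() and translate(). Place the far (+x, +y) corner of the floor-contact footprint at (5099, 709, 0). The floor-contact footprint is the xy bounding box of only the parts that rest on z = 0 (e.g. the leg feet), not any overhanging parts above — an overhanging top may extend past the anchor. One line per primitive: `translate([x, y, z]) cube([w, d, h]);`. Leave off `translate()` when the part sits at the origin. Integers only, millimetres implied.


translate([435, 418, 0]) cube([4664, 291, 2087]);


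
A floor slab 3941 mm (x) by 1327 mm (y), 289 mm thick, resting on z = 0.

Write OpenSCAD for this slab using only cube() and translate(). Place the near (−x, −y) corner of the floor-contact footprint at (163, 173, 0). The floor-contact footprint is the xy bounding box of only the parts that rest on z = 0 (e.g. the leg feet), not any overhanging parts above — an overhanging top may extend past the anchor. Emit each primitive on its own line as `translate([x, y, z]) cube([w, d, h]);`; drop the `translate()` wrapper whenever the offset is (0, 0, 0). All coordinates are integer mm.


translate([163, 173, 0]) cube([3941, 1327, 289]);


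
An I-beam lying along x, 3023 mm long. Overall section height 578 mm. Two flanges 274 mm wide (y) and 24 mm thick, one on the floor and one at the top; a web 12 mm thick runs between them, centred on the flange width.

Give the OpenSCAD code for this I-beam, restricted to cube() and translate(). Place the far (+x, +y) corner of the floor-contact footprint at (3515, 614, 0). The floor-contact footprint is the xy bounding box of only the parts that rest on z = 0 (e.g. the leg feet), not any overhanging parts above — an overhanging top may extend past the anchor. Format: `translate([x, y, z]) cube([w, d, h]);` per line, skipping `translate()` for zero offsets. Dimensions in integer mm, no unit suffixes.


translate([492, 340, 0]) cube([3023, 274, 24]);
translate([492, 471, 24]) cube([3023, 12, 530]);
translate([492, 340, 554]) cube([3023, 274, 24]);


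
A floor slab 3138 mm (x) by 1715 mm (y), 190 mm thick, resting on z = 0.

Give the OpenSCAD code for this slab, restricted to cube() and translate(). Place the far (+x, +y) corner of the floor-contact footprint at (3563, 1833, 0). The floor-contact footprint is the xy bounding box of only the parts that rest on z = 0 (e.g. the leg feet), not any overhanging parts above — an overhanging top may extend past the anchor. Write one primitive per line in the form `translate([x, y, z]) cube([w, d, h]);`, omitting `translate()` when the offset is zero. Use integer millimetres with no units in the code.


translate([425, 118, 0]) cube([3138, 1715, 190]);


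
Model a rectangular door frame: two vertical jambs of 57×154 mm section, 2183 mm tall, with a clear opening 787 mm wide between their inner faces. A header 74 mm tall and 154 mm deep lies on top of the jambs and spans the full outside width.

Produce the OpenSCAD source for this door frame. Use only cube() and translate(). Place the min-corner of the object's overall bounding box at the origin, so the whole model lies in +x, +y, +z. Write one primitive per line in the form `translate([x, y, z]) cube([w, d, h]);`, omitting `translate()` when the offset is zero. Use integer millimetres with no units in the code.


cube([57, 154, 2183]);
translate([844, 0, 0]) cube([57, 154, 2183]);
translate([0, 0, 2183]) cube([901, 154, 74]);


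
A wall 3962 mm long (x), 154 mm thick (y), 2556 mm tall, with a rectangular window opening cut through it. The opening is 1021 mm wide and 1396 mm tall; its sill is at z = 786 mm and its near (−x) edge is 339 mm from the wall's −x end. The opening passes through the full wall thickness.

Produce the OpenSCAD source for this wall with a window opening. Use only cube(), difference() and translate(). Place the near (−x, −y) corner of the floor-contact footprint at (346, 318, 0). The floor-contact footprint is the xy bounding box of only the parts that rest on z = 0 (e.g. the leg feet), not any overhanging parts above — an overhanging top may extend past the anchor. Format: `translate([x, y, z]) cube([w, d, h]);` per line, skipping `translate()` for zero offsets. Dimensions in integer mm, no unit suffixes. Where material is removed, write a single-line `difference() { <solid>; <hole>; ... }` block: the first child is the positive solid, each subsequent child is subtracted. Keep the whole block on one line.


difference() { translate([346, 318, 0]) cube([3962, 154, 2556]); translate([685, 318, 786]) cube([1021, 154, 1396]); }
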